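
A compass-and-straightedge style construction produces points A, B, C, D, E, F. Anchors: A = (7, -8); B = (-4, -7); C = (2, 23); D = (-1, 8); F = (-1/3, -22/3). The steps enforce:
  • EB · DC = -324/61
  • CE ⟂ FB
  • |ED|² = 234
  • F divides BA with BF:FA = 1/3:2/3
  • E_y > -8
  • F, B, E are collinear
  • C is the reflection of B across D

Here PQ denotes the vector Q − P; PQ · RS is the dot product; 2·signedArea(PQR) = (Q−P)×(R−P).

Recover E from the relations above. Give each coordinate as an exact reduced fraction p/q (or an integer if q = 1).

E = (-46/61, -445/61)

1. E_x = -46/61  [F, B, E are collinear ∩ CE ⟂ FB]
2. E_y = -445/61  [F, B, E are collinear ∩ CE ⟂ FB]
   → E = (-46/61, -445/61)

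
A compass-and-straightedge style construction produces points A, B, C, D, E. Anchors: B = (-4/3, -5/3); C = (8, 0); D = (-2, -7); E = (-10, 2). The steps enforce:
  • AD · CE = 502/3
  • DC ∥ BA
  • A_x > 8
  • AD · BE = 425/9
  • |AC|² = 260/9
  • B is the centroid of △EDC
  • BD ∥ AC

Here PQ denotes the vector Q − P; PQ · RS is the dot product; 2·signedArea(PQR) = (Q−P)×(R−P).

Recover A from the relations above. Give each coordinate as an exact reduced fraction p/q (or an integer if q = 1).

A = (26/3, 16/3)

1. A_x = 26/3  [BD ∥ AC ∩ DC ∥ BA]
2. A_y = 16/3  [BD ∥ AC ∩ DC ∥ BA]
   → A = (26/3, 16/3)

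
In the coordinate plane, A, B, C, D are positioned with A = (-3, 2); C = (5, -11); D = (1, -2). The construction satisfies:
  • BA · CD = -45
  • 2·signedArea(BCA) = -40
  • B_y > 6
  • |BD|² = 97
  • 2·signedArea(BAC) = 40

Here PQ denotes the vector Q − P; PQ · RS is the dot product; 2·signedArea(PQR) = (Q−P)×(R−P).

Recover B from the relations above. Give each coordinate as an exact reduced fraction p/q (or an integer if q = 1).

B = (-3, 7)

1. B_x = -3  [2·signedArea(BAC) = 40 ∩ BA · CD = -45]
2. B_y = 7  [2·signedArea(BAC) = 40 ∩ BA · CD = -45]
   → B = (-3, 7)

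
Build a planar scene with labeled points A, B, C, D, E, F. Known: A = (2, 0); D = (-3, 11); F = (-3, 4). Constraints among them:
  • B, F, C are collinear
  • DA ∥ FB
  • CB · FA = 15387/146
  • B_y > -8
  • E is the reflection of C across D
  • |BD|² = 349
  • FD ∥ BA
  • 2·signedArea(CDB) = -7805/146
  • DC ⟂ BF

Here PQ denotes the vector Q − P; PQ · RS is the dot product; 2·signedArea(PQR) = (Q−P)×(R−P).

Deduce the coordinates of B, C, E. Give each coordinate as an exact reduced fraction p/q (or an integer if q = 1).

B = (2, -7)
C = (-823/146, 1431/146)
E = (-53/146, 1781/146)

1. B_x = 2  [FD ∥ BA ∩ DA ∥ FB]
2. B_y = -7  [FD ∥ BA ∩ DA ∥ FB]
   → B = (2, -7)
3. C_x = -823/146  [B, F, C are collinear ∩ DC ⟂ BF]
4. C_y = 1431/146  [B, F, C are collinear ∩ DC ⟂ BF]
   → C = (-823/146, 1431/146)
5. E_x = -53/146  [E is the reflection of C across D]
6. E_y = 1781/146  [E is the reflection of C across D]
   → E = (-53/146, 1781/146)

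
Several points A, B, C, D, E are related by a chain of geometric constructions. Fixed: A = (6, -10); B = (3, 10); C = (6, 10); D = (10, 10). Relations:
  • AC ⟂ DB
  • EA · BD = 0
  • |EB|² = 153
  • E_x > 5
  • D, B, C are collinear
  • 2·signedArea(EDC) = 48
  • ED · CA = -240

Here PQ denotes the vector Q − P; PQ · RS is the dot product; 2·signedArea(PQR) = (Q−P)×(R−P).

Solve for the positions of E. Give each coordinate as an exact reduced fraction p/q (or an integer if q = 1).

E = (6, -2)

1. E_x = 6  [EA · BD = 0 ∩ ED · CA = -240]
2. E_y = -2  [EA · BD = 0 ∩ ED · CA = -240]
   → E = (6, -2)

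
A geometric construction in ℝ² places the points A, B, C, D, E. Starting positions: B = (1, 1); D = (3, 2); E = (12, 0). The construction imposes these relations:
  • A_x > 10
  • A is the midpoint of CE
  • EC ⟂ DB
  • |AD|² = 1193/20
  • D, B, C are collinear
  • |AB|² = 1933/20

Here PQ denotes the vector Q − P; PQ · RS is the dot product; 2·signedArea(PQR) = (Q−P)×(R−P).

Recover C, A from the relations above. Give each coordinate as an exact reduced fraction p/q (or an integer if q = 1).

A = (107/10, 13/5)
C = (47/5, 26/5)

1. C_x = 47/5  [D, B, C are collinear ∩ EC ⟂ DB]
2. C_y = 26/5  [D, B, C are collinear ∩ EC ⟂ DB]
   → C = (47/5, 26/5)
3. A_x = 107/10  [A is the midpoint of CE]
4. A_y = 13/5  [A is the midpoint of CE]
   → A = (107/10, 13/5)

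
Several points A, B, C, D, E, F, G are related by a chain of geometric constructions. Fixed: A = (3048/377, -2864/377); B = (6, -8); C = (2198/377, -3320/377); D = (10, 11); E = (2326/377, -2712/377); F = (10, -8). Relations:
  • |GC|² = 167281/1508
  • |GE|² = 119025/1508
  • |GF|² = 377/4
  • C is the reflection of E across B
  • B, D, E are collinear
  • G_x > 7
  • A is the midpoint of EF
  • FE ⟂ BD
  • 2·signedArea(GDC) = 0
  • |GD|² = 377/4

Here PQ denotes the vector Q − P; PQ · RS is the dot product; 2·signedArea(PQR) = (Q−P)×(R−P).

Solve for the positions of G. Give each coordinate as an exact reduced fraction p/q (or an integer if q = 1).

G = (8, 3/2)

1. G_x = 8  [line 7467/377·x + -1572/377·y + -57378/377 = 0 ∩ |GE|² = 119025/1508]
2. G_y = 3/2  [line 7467/377·x + -1572/377·y + -57378/377 = 0 ∩ |GE|² = 119025/1508]
   → G = (8, 3/2)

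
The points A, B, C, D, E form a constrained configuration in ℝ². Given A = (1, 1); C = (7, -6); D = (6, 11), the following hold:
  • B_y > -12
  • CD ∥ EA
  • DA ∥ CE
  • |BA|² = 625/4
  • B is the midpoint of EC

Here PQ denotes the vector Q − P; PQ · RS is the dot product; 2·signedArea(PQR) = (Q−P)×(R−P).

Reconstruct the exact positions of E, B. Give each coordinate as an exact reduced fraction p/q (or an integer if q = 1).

1. E_x = 2  [CD ∥ EA ∩ DA ∥ CE]
2. E_y = -16  [CD ∥ EA ∩ DA ∥ CE]
   → E = (2, -16)
3. B_x = 9/2  [B is the midpoint of EC]
4. B_y = -11  [B is the midpoint of EC]
   → B = (9/2, -11)

B = (9/2, -11)
E = (2, -16)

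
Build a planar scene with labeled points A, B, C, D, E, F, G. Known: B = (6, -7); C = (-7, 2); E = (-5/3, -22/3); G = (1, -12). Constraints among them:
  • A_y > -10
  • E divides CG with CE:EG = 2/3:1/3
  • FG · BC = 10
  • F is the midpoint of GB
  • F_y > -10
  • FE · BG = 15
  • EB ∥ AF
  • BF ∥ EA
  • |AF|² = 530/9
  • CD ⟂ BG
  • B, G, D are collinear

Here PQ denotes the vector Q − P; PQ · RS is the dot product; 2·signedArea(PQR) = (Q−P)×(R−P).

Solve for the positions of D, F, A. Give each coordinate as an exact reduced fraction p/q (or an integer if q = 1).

A = (-25/6, -59/6)
D = (4, -9)
F = (7/2, -19/2)

1. D_x = 4  [B, G, D are collinear ∩ CD ⟂ BG]
2. D_y = -9  [B, G, D are collinear ∩ CD ⟂ BG]
   → D = (4, -9)
3. F_x = 7/2  [F is the midpoint of GB]
4. F_y = -19/2  [F is the midpoint of GB]
   → F = (7/2, -19/2)
5. A_x = -25/6  [EB ∥ AF ∩ BF ∥ EA]
6. A_y = -59/6  [EB ∥ AF ∩ BF ∥ EA]
   → A = (-25/6, -59/6)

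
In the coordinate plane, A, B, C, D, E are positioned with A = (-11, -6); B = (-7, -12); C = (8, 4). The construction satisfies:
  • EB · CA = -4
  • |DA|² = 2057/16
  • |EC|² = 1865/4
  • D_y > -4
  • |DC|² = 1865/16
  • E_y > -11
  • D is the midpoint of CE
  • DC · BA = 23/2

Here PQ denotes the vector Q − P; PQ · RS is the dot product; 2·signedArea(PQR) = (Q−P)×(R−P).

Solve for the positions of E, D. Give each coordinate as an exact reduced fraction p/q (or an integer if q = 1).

1. D_x = 0  [line 4·x + -6·y + -39/2 = 0 ∩ |DA|² = 2057/16]
2. D_y = -13/4  [line 4·x + -6·y + -39/2 = 0 ∩ |DA|² = 2057/16]
   → D = (0, -13/4)
3. E_x = -8  [EB · CA = -4 ∩ D is the midpoint of CE]
4. E_y = -21/2  [EB · CA = -4 ∩ D is the midpoint of CE]
   → E = (-8, -21/2)

D = (0, -13/4)
E = (-8, -21/2)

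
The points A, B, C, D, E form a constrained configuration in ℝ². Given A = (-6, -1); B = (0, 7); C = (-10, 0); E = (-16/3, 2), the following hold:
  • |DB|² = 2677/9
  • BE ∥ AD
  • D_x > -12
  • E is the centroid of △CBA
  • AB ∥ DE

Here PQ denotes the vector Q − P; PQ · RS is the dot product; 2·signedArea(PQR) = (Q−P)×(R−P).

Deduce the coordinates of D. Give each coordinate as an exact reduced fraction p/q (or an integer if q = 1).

D = (-34/3, -6)

1. D_x = -34/3  [AB ∥ DE ∩ BE ∥ AD]
2. D_y = -6  [AB ∥ DE ∩ BE ∥ AD]
   → D = (-34/3, -6)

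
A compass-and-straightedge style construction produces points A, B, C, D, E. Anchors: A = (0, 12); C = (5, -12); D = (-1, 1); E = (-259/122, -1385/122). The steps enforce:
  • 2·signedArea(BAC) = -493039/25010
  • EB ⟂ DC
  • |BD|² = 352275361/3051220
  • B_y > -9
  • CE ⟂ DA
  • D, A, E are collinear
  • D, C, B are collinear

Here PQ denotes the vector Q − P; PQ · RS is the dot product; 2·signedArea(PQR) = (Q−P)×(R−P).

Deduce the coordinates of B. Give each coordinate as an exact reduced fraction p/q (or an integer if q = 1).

B = (43802/12505, -218987/25010)

1. B_x = 43802/12505  [D, C, B are collinear ∩ EB ⟂ DC]
2. B_y = -218987/25010  [D, C, B are collinear ∩ EB ⟂ DC]
   → B = (43802/12505, -218987/25010)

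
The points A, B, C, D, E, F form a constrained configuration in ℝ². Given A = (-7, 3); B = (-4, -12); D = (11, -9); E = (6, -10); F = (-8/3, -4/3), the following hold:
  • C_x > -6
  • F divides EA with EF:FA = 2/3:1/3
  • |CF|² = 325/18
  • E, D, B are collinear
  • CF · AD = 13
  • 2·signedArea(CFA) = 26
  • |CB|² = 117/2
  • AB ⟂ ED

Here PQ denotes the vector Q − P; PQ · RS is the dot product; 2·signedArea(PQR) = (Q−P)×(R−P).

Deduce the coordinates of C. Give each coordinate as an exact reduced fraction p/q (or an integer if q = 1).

1. C_x = -11/2  [2·signedArea(CFA) = 26 ∩ CF · AD = 13]
2. C_y = -9/2  [2·signedArea(CFA) = 26 ∩ CF · AD = 13]
   → C = (-11/2, -9/2)

C = (-11/2, -9/2)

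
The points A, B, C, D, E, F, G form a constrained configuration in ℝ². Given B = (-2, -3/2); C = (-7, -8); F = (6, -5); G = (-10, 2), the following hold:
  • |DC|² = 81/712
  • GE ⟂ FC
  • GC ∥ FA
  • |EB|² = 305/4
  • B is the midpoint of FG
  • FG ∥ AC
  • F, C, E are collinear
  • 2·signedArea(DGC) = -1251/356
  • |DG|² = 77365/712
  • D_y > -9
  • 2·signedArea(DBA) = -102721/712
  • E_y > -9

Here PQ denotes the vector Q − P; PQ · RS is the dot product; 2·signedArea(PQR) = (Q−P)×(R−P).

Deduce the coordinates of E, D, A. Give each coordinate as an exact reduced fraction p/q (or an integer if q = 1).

A = (9, -15)
D = (-2609/356, -2875/356)
E = (-1363/178, -1451/178)

1. E_x = -1363/178  [F, C, E are collinear ∩ GE ⟂ FC]
2. E_y = -1451/178  [F, C, E are collinear ∩ GE ⟂ FC]
   → E = (-1363/178, -1451/178)
3. A_x = 9  [FG ∥ AC ∩ GC ∥ FA]
4. A_y = -15  [FG ∥ AC ∩ GC ∥ FA]
   → A = (9, -15)
5. D_x = -2609/356  [2·signedArea(DBA) = -102721/712 ∩ 2·signedArea(DGC) = -1251/356]
6. D_y = -2875/356  [2·signedArea(DBA) = -102721/712 ∩ 2·signedArea(DGC) = -1251/356]
   → D = (-2609/356, -2875/356)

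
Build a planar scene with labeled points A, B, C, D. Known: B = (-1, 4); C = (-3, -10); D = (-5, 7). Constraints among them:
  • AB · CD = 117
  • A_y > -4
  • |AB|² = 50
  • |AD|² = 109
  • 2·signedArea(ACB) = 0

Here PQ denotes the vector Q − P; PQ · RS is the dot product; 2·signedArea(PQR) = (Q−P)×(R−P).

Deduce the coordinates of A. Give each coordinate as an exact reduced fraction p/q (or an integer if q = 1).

A = (-2, -3)

1. A_x = -2  [2·signedArea(ACB) = 0 ∩ AB · CD = 117]
2. A_y = -3  [2·signedArea(ACB) = 0 ∩ AB · CD = 117]
   → A = (-2, -3)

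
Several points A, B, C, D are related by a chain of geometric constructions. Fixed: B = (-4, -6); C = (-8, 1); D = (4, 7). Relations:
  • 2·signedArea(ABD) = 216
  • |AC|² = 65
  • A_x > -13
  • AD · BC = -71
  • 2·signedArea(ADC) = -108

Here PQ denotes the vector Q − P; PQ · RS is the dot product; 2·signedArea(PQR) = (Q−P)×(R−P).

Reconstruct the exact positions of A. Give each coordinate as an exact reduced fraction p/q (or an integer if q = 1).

1. A_x = -12  [AD · BC = -71 ∩ 2·signedArea(ABD) = 216]
2. A_y = 8  [AD · BC = -71 ∩ 2·signedArea(ABD) = 216]
   → A = (-12, 8)

A = (-12, 8)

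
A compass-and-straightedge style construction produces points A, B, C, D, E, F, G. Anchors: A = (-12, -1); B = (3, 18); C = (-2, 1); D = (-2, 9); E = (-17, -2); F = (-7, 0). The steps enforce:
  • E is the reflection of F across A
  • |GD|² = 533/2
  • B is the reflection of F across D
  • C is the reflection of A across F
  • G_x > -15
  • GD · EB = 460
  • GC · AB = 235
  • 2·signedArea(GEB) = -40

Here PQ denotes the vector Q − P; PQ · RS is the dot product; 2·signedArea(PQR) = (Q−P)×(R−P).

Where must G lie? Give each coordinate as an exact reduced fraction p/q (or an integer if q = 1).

1. G_x = -29/2  [GD · EB = 460 ∩ GC · AB = 235]
2. G_y = -3/2  [GD · EB = 460 ∩ GC · AB = 235]
   → G = (-29/2, -3/2)

G = (-29/2, -3/2)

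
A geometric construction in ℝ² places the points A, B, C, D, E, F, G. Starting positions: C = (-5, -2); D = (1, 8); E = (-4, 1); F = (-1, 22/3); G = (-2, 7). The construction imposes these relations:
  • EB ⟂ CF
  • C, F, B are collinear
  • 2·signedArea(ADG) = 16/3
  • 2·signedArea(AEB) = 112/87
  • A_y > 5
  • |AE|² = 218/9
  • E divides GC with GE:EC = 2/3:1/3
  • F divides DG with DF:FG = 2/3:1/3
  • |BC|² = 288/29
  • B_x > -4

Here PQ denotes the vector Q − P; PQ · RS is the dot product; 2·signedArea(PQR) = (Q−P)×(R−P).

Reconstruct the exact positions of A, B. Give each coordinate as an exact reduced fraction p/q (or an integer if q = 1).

1. A_x = -5/3  [line 1·x + -3·y + 53/3 = 0 ∩ |AE|² = 218/9]
2. A_y = 16/3  [line 1·x + -3·y + 53/3 = 0 ∩ |AE|² = 218/9]
   → A = (-5/3, 16/3)
3. B_x = -109/29  [C, F, B are collinear ∩ EB ⟂ CF]
4. B_y = 26/29  [C, F, B are collinear ∩ EB ⟂ CF]
   → B = (-109/29, 26/29)

A = (-5/3, 16/3)
B = (-109/29, 26/29)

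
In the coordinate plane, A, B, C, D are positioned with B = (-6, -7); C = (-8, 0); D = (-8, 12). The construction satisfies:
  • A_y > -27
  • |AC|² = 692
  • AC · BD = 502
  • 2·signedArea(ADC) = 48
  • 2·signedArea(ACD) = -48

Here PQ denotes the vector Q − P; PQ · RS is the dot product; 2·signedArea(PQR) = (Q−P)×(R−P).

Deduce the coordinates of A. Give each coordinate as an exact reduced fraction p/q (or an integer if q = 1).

A = (-4, -26)

1. A_x = -4  [2·signedArea(ADC) = 48 ∩ AC · BD = 502]
2. A_y = -26  [2·signedArea(ADC) = 48 ∩ AC · BD = 502]
   → A = (-4, -26)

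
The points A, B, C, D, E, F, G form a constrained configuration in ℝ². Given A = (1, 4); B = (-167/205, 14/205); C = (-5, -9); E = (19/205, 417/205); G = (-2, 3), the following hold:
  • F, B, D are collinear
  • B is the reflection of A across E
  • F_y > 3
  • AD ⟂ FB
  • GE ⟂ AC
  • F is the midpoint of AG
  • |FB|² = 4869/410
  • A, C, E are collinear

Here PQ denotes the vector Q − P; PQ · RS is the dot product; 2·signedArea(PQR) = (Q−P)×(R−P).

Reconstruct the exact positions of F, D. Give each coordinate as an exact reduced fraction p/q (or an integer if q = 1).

1. F_x = -1/2  [F is the midpoint of AG]
2. F_y = 7/2  [F is the midpoint of AG]
   → F = (-1/2, 7/2)
3. D_x = -49024/110905  [F, B, D are collinear ∩ AD ⟂ FB]
4. D_y = 458283/110905  [F, B, D are collinear ∩ AD ⟂ FB]
   → D = (-49024/110905, 458283/110905)

D = (-49024/110905, 458283/110905)
F = (-1/2, 7/2)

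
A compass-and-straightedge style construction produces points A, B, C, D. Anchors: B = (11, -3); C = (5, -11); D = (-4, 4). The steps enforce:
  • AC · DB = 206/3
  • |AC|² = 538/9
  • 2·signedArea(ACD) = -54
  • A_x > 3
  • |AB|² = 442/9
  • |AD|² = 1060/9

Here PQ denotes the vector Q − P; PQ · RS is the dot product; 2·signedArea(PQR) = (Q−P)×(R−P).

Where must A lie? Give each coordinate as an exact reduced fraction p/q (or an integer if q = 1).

A = (4, -10/3)

1. A_x = 4  [AC · DB = 206/3 ∩ 2·signedArea(ACD) = -54]
2. A_y = -10/3  [AC · DB = 206/3 ∩ 2·signedArea(ACD) = -54]
   → A = (4, -10/3)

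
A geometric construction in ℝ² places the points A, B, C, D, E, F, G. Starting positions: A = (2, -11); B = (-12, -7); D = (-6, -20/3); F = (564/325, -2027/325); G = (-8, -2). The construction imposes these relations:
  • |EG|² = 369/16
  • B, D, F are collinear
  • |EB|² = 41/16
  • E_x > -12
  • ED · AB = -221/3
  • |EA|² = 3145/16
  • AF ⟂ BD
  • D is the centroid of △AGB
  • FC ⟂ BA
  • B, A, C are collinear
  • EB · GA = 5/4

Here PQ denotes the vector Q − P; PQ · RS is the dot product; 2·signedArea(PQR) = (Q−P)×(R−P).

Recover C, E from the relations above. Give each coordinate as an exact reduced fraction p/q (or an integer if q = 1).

C = (8564/17225, -182079/17225)
E = (-11, -23/4)

1. C_x = 8564/17225  [B, A, C are collinear ∩ FC ⟂ BA]
2. C_y = -182079/17225  [B, A, C are collinear ∩ FC ⟂ BA]
   → C = (8564/17225, -182079/17225)
3. E_x = -11  [ED · AB = -221/3 ∩ EB · GA = 5/4]
4. E_y = -23/4  [ED · AB = -221/3 ∩ EB · GA = 5/4]
   → E = (-11, -23/4)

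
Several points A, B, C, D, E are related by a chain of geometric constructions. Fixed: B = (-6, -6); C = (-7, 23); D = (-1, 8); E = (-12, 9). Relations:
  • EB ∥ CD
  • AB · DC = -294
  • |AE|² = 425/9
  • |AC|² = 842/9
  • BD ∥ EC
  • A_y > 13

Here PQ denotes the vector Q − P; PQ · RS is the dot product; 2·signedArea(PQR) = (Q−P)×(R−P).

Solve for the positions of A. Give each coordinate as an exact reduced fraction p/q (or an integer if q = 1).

A = (-20/3, 40/3)

1. A_x = -20/3  [line 6·x + -15·y + 240 = 0 ∩ |AE|² = 425/9]
2. A_y = 40/3  [line 6·x + -15·y + 240 = 0 ∩ |AE|² = 425/9]
   → A = (-20/3, 40/3)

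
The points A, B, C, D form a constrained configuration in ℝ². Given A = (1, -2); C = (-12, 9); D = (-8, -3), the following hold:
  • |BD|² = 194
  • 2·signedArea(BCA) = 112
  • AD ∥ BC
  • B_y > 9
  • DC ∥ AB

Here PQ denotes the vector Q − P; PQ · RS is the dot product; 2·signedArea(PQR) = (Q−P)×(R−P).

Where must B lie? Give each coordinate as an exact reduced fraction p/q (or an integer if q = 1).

B = (-3, 10)

1. B_x = -3  [AD ∥ BC ∩ DC ∥ AB]
2. B_y = 10  [AD ∥ BC ∩ DC ∥ AB]
   → B = (-3, 10)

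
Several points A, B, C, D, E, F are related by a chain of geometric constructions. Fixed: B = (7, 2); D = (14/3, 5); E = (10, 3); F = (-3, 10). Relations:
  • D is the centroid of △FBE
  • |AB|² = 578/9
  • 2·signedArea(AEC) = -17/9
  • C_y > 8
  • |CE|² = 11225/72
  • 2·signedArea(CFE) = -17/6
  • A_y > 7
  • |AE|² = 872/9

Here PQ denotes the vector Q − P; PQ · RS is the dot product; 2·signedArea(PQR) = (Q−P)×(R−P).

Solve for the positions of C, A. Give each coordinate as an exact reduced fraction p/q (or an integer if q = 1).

1. C_x = -13/12  [line 7·x + 13·y + -637/6 = 0 ∩ |CE|² = 11225/72]
2. C_y = 35/4  [line 7·x + 13·y + -637/6 = 0 ∩ |CE|² = 11225/72]
   → C = (-13/12, 35/4)
3. A_x = 4/3  [line -23/4·x + -133/12·y + 3335/36 = 0 ∩ |AE|² = 872/9]
4. A_y = 23/3  [line -23/4·x + -133/12·y + 3335/36 = 0 ∩ |AE|² = 872/9]
   → A = (4/3, 23/3)

A = (4/3, 23/3)
C = (-13/12, 35/4)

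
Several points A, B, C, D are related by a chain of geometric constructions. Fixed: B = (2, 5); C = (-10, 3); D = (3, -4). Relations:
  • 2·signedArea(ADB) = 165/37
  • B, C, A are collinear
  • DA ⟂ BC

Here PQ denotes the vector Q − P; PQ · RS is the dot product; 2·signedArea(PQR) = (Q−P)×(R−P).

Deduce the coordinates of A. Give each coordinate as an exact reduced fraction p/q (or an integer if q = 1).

A = (56/37, 182/37)

1. A_x = 56/37  [B, C, A are collinear ∩ DA ⟂ BC]
2. A_y = 182/37  [B, C, A are collinear ∩ DA ⟂ BC]
   → A = (56/37, 182/37)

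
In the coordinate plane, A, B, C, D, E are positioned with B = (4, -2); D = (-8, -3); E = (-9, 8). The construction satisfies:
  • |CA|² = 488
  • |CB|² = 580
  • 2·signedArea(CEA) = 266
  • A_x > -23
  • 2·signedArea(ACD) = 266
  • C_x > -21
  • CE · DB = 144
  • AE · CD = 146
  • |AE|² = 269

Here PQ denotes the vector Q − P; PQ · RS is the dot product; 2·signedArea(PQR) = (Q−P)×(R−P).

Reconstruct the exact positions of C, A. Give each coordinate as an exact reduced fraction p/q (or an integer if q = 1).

A = (-22, 18)
C = (-20, -4)

1. C_x = -20  [line -12·x + -1·y + -244 = 0 ∩ |CB|² = 580]
2. C_y = -4  [line -12·x + -1·y + -244 = 0 ∩ |CB|² = 580]
   → C = (-20, -4)
3. A_x = -22  [2·signedArea(CEA) = 266 ∩ AE · CD = 146]
4. A_y = 18  [2·signedArea(CEA) = 266 ∩ AE · CD = 146]
   → A = (-22, 18)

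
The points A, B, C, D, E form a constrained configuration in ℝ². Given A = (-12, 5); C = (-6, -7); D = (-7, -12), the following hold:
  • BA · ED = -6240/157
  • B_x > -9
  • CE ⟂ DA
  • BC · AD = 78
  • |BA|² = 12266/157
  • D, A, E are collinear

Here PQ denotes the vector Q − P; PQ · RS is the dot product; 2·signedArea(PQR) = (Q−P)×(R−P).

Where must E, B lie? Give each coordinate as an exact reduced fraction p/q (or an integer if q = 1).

B = (-1375/157, -506/157)
E = (-1299/157, -1204/157)

1. E_x = -1299/157  [D, A, E are collinear ∩ CE ⟂ DA]
2. E_y = -1204/157  [D, A, E are collinear ∩ CE ⟂ DA]
   → E = (-1299/157, -1204/157)
3. B_x = -1375/157  [line -5·x + 17·y + 11 = 0 ∩ |BA|² = 12266/157]
4. B_y = -506/157  [line -5·x + 17·y + 11 = 0 ∩ |BA|² = 12266/157]
   → B = (-1375/157, -506/157)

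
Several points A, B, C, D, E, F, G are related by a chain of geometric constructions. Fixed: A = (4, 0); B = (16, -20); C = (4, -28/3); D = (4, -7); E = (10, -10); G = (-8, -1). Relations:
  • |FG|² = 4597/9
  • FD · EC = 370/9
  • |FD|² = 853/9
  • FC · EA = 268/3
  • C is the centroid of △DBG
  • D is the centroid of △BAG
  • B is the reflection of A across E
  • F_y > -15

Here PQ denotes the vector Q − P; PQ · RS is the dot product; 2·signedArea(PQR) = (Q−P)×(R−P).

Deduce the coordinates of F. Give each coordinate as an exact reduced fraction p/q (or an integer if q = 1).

F = (10, -44/3)

1. F_x = 10  [FD · EC = 370/9 ∩ FC · EA = 268/3]
2. F_y = -44/3  [FD · EC = 370/9 ∩ FC · EA = 268/3]
   → F = (10, -44/3)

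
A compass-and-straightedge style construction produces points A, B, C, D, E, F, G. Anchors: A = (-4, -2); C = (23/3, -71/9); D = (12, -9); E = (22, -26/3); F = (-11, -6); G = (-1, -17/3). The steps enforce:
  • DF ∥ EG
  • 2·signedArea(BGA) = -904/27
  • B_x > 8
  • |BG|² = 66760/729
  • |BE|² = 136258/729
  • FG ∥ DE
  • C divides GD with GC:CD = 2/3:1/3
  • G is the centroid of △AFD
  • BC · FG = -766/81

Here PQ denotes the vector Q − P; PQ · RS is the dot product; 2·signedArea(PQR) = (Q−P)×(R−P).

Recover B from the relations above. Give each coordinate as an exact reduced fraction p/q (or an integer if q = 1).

B = (77/9, -167/27)

1. B_x = 77/9  [2·signedArea(BGA) = -904/27 ∩ BC · FG = -766/81]
2. B_y = -167/27  [2·signedArea(BGA) = -904/27 ∩ BC · FG = -766/81]
   → B = (77/9, -167/27)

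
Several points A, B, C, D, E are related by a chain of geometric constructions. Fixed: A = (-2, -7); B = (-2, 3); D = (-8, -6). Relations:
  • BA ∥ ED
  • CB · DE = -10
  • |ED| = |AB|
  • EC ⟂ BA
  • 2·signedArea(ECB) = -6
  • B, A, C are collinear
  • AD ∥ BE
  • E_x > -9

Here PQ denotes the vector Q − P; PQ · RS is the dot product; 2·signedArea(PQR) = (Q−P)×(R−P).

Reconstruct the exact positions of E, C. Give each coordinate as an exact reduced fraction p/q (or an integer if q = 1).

1. E_x = -8  [BA ∥ ED ∩ AD ∥ BE]
2. E_y = 4  [BA ∥ ED ∩ AD ∥ BE]
   → E = (-8, 4)
3. C_x = -2  [B, A, C are collinear ∩ EC ⟂ BA]
4. C_y = 4  [B, A, C are collinear ∩ EC ⟂ BA]
   → C = (-2, 4)

C = (-2, 4)
E = (-8, 4)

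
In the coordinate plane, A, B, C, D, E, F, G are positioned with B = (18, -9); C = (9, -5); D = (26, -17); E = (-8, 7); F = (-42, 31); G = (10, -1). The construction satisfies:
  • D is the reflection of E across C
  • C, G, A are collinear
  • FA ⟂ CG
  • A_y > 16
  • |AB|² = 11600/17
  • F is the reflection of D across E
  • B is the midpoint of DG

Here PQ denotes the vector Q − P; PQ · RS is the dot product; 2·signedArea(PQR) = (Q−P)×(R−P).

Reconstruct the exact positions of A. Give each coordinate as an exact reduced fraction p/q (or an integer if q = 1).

A = (246/17, 287/17)

1. A_x = 246/17  [C, G, A are collinear ∩ FA ⟂ CG]
2. A_y = 287/17  [C, G, A are collinear ∩ FA ⟂ CG]
   → A = (246/17, 287/17)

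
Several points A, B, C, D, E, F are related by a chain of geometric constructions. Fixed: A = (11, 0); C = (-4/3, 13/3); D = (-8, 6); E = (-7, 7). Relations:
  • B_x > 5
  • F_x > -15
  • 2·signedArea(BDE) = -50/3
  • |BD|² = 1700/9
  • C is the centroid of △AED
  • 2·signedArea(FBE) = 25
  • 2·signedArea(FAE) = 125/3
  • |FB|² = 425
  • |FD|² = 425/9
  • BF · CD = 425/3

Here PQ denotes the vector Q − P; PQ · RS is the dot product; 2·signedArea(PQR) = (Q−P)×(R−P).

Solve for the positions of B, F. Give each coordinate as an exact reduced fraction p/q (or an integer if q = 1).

B = (16/3, 8/3)
F = (-44/3, 23/3)

1. B_x = 16/3  [line -1·x + 1·y + 8/3 = 0 ∩ |BD|² = 1700/9]
2. B_y = 8/3  [line -1·x + 1·y + 8/3 = 0 ∩ |BD|² = 1700/9]
   → B = (16/3, 8/3)
3. F_x = -44/3  [BF · CD = 425/3 ∩ 2·signedArea(FAE) = 125/3]
4. F_y = 23/3  [BF · CD = 425/3 ∩ 2·signedArea(FAE) = 125/3]
   → F = (-44/3, 23/3)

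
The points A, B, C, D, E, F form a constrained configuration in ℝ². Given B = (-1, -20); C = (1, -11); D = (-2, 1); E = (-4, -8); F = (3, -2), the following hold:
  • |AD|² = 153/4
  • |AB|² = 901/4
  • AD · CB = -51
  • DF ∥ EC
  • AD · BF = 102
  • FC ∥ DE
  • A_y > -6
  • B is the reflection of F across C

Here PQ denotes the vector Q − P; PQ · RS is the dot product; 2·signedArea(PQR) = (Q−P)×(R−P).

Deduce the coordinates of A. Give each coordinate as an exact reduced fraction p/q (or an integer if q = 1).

A = (-1/2, -5)

1. A_x = -1/2  [line 2·x + 9·y + 46 = 0 ∩ |AB|² = 901/4]
2. A_y = -5  [line 2·x + 9·y + 46 = 0 ∩ |AB|² = 901/4]
   → A = (-1/2, -5)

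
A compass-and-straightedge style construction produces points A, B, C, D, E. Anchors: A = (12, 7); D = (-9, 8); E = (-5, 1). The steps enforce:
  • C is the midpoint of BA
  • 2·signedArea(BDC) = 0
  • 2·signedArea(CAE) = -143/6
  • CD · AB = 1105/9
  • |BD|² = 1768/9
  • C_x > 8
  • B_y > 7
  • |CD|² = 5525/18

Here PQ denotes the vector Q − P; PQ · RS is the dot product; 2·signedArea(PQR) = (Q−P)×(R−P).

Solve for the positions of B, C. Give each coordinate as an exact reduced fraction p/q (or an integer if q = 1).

B = (5, 22/3)
C = (17/2, 43/6)

1. C_x = 17/2  [line 6·x + -17·y + 425/6 = 0 ∩ |CD|² = 5525/18]
2. C_y = 43/6  [line 6·x + -17·y + 425/6 = 0 ∩ |CD|² = 5525/18]
   → C = (17/2, 43/6)
3. B_x = 5  [2·signedArea(BDC) = 0 ∩ C is the midpoint of BA]
4. B_y = 22/3  [2·signedArea(BDC) = 0 ∩ C is the midpoint of BA]
   → B = (5, 22/3)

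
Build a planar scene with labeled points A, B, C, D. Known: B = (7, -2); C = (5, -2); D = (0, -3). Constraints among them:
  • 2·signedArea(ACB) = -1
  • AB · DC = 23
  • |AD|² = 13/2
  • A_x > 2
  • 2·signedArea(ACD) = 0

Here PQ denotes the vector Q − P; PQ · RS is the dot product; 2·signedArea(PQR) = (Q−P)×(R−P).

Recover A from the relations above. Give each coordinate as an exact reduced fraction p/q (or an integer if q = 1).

A = (5/2, -5/2)

1. A_x = 5/2  [2·signedArea(ACD) = 0 ∩ 2·signedArea(ACB) = -1]
2. A_y = -5/2  [2·signedArea(ACD) = 0 ∩ 2·signedArea(ACB) = -1]
   → A = (5/2, -5/2)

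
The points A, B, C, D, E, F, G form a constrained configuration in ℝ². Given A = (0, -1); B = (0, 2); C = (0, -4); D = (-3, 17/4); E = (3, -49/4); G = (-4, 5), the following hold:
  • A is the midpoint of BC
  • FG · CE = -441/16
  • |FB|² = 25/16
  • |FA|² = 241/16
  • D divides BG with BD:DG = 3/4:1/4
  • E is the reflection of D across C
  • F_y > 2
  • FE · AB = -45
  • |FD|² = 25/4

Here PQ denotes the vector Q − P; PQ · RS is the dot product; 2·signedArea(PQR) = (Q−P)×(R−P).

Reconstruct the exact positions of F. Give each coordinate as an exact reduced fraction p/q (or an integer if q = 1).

F = (-1, 11/4)

1. F_x = -1  [FG · CE = -441/16 ∩ FE · AB = -45]
2. F_y = 11/4  [FG · CE = -441/16 ∩ FE · AB = -45]
   → F = (-1, 11/4)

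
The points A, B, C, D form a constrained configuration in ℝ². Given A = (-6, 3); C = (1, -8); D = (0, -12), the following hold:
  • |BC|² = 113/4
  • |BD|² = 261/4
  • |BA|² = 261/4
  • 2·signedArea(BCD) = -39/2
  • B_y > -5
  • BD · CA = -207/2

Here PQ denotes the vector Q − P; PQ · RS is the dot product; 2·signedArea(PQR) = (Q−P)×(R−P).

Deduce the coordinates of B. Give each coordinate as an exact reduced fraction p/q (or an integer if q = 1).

1. B_x = -3  [2·signedArea(BCD) = -39/2 ∩ BD · CA = -207/2]
2. B_y = -9/2  [2·signedArea(BCD) = -39/2 ∩ BD · CA = -207/2]
   → B = (-3, -9/2)

B = (-3, -9/2)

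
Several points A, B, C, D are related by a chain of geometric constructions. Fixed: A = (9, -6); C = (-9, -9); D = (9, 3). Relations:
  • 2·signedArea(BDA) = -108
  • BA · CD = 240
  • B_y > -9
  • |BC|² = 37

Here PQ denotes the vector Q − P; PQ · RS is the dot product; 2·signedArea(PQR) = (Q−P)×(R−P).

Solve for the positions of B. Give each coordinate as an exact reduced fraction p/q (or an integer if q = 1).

1. B_x = -3  [2·signedArea(BDA) = -108 ∩ BA · CD = 240]
2. B_y = -8  [2·signedArea(BDA) = -108 ∩ BA · CD = 240]
   → B = (-3, -8)

B = (-3, -8)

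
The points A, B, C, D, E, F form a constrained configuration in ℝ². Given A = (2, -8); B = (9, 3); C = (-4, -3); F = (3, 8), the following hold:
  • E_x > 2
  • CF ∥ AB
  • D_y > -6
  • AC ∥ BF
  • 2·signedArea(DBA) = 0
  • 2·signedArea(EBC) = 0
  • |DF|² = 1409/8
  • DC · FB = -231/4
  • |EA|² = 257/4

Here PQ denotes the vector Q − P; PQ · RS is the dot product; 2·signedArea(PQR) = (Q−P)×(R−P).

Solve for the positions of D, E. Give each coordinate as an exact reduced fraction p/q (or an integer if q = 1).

D = (15/4, -21/4)
E = (5/2, 0)

1. D_x = 15/4  [2·signedArea(DBA) = 0 ∩ DC · FB = -231/4]
2. D_y = -21/4  [2·signedArea(DBA) = 0 ∩ DC · FB = -231/4]
   → D = (15/4, -21/4)
3. E_x = 5/2  [line 6·x + -13·y + -15 = 0 ∩ |EA|² = 257/4]
4. E_y = 0  [line 6·x + -13·y + -15 = 0 ∩ |EA|² = 257/4]
   → E = (5/2, 0)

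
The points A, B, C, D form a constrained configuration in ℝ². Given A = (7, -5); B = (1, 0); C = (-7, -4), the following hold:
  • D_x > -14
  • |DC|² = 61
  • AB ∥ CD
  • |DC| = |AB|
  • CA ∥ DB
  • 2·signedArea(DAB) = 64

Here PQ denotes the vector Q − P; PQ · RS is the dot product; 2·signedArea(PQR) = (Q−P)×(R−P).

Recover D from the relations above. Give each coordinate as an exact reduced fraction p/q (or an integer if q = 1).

D = (-13, 1)

1. D_x = -13  [CA ∥ DB ∩ AB ∥ CD]
2. D_y = 1  [CA ∥ DB ∩ AB ∥ CD]
   → D = (-13, 1)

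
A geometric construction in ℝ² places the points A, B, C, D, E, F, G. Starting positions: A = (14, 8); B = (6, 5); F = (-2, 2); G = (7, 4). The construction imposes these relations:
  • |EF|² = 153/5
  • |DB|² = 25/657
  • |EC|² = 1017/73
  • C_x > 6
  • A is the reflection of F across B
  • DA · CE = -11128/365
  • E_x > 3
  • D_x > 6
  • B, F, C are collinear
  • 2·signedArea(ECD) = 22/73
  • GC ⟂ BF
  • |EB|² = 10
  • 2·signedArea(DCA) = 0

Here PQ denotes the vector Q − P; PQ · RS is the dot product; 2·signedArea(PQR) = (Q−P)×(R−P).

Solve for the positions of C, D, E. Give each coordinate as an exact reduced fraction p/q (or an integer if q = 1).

C = (478/73, 380/73)
D = (1354/219, 370/73)
E = (17/5, 16/5)

1. C_x = 478/73  [B, F, C are collinear ∩ GC ⟂ BF]
2. C_y = 380/73  [B, F, C are collinear ∩ GC ⟂ BF]
   → C = (478/73, 380/73)
3. D_x = 1354/219  [line -204/73·x + 544/73·y + -1496/73 = 0 ∩ |DB|² = 25/657]
4. D_y = 370/73  [line -204/73·x + 544/73·y + -1496/73 = 0 ∩ |DB|² = 25/657]
   → D = (1354/219, 370/73)
5. E_x = 17/5  [2·signedArea(ECD) = 22/73 ∩ DA · CE = -11128/365]
6. E_y = 16/5  [2·signedArea(ECD) = 22/73 ∩ DA · CE = -11128/365]
   → E = (17/5, 16/5)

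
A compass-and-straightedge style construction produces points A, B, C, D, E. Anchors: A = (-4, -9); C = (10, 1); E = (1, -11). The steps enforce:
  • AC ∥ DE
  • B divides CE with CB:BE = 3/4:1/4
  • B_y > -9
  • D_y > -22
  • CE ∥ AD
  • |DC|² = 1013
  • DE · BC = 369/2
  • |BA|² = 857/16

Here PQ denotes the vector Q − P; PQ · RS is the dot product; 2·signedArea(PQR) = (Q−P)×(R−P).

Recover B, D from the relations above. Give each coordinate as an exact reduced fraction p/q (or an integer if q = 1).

B = (13/4, -8)
D = (-13, -21)

1. B_x = 13/4  [B divides CE with CB:BE = 3/4:1/4]
2. B_y = -8  [B divides CE with CB:BE = 3/4:1/4]
   → B = (13/4, -8)
3. D_x = -13  [AC ∥ DE ∩ CE ∥ AD]
4. D_y = -21  [AC ∥ DE ∩ CE ∥ AD]
   → D = (-13, -21)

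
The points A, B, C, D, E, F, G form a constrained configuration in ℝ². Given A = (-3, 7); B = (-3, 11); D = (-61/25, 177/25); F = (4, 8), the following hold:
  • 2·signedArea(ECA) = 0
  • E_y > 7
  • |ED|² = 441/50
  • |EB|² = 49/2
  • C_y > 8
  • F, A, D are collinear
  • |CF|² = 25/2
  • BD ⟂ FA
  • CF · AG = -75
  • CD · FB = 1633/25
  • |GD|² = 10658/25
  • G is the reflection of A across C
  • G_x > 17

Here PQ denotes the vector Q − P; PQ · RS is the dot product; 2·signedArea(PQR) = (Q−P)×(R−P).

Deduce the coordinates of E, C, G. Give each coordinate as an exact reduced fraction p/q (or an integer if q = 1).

C = (15/2, 17/2)
E = (1/2, 15/2)
G = (18, 10)

1. C_x = 15/2  [line 7·x + -3·y + -27 = 0 ∩ |CF|² = 25/2]
2. C_y = 17/2  [line 7·x + -3·y + -27 = 0 ∩ |CF|² = 25/2]
   → C = (15/2, 17/2)
3. G_x = 18  [CF · AG = -75 ∩ G is the reflection of A across C]
4. G_y = 10  [CF · AG = -75 ∩ G is the reflection of A across C]
   → G = (18, 10)
5. E_x = 1/2  [line 3/2·x + -21/2·y + 78 = 0 ∩ |EB|² = 49/2]
6. E_y = 15/2  [line 3/2·x + -21/2·y + 78 = 0 ∩ |EB|² = 49/2]
   → E = (1/2, 15/2)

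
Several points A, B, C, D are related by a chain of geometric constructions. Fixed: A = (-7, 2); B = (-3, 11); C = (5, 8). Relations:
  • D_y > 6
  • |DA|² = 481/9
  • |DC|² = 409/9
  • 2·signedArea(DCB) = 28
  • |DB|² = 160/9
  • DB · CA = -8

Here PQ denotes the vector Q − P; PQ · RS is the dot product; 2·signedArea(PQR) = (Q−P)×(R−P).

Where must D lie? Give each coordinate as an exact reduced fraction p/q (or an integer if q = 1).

1. D_x = -5/3  [DB · CA = -8 ∩ 2·signedArea(DCB) = 28]
2. D_y = 7  [DB · CA = -8 ∩ 2·signedArea(DCB) = 28]
   → D = (-5/3, 7)

D = (-5/3, 7)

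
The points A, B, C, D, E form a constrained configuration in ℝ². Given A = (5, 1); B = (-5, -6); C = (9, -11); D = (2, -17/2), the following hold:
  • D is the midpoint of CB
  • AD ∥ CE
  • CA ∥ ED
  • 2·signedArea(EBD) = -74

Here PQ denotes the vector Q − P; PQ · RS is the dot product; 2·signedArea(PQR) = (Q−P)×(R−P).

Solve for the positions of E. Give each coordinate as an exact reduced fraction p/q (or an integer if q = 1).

E = (6, -41/2)

1. E_x = 6  [CA ∥ ED ∩ AD ∥ CE]
2. E_y = -41/2  [CA ∥ ED ∩ AD ∥ CE]
   → E = (6, -41/2)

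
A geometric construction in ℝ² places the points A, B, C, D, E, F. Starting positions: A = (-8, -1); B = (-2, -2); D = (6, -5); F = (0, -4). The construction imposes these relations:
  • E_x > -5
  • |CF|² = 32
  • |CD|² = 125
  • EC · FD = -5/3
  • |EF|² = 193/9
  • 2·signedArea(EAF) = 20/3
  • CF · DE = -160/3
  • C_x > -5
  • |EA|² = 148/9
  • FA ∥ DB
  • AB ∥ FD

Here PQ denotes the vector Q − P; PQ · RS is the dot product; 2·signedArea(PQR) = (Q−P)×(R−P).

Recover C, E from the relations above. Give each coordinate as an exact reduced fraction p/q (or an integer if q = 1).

C = (-4, 0)
E = (-4, -5/3)

1. E_x = -4  [line 3·x + 8·y + 76/3 = 0 ∩ |EA|² = 148/9]
2. E_y = -5/3  [line 3·x + 8·y + 76/3 = 0 ∩ |EA|² = 148/9]
   → E = (-4, -5/3)
3. C_x = -4  [CF · DE = -160/3 ∩ EC · FD = -5/3]
4. C_y = 0  [CF · DE = -160/3 ∩ EC · FD = -5/3]
   → C = (-4, 0)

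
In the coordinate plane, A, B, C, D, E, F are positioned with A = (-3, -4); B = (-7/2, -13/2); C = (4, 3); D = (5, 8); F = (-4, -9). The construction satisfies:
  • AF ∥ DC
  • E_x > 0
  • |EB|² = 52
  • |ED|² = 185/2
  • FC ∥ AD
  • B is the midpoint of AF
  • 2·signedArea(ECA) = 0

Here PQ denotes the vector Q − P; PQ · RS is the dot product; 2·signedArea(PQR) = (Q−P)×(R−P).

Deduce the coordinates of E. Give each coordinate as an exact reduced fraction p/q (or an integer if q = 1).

E = (1/2, -1/2)

1. E_x = 1/2  [line 7·x + -7·y + -7 = 0 ∩ |EB|² = 52]
2. E_y = -1/2  [line 7·x + -7·y + -7 = 0 ∩ |EB|² = 52]
   → E = (1/2, -1/2)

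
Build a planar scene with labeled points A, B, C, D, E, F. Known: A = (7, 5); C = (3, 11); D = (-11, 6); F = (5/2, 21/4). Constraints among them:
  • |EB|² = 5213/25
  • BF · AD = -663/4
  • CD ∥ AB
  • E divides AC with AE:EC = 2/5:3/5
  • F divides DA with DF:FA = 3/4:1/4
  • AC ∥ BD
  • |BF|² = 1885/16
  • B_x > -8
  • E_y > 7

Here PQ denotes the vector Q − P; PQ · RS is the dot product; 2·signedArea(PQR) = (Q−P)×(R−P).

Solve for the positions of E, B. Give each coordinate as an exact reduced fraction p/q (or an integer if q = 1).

B = (-7, 0)
E = (27/5, 37/5)

1. E_x = 27/5  [E divides AC with AE:EC = 2/5:3/5]
2. E_y = 37/5  [E divides AC with AE:EC = 2/5:3/5]
   → E = (27/5, 37/5)
3. B_x = -7  [AC ∥ BD ∩ CD ∥ AB]
4. B_y = 0  [AC ∥ BD ∩ CD ∥ AB]
   → B = (-7, 0)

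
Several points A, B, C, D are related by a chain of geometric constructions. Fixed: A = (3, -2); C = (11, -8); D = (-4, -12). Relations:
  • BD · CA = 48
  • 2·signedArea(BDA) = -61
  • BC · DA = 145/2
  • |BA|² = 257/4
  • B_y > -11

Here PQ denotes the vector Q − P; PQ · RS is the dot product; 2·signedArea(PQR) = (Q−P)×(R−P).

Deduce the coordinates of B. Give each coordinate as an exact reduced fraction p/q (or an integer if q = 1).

1. B_x = 7/2  [BD · CA = 48 ∩ BC · DA = 145/2]
2. B_y = -10  [BD · CA = 48 ∩ BC · DA = 145/2]
   → B = (7/2, -10)

B = (7/2, -10)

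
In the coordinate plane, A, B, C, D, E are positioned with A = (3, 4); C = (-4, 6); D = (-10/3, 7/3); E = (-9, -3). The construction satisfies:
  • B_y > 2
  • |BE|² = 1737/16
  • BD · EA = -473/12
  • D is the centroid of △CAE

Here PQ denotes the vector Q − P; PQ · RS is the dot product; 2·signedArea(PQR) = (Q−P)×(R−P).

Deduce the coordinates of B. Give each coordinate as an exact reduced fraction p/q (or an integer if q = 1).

1. B_x = 0  [line -12·x + -7·y + 63/4 = 0 ∩ |BE|² = 1737/16]
2. B_y = 9/4  [line -12·x + -7·y + 63/4 = 0 ∩ |BE|² = 1737/16]
   → B = (0, 9/4)

B = (0, 9/4)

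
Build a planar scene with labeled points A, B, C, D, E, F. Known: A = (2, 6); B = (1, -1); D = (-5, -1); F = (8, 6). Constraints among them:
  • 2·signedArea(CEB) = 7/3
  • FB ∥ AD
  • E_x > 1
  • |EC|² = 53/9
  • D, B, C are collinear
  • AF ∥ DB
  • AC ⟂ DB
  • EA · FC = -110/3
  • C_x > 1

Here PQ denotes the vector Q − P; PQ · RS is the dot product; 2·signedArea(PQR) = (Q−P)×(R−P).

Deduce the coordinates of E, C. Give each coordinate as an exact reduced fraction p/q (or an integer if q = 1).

1. C_x = 2  [D, B, C are collinear ∩ AC ⟂ DB]
2. C_y = -1  [D, B, C are collinear ∩ AC ⟂ DB]
   → C = (2, -1)
3. E_x = 4/3  [EA · FC = -110/3 ∩ 2·signedArea(CEB) = 7/3]
4. E_y = 4/3  [EA · FC = -110/3 ∩ 2·signedArea(CEB) = 7/3]
   → E = (4/3, 4/3)

C = (2, -1)
E = (4/3, 4/3)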